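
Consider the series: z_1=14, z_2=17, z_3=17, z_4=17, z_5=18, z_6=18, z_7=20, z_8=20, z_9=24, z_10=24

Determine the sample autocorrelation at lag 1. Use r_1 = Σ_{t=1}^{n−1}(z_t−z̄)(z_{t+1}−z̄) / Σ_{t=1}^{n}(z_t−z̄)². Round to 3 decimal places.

Mean z̄ = (14 + 17 + 17 + 17 + 18 + 18 + 20 + 20 + 24 + 24)/10 = 18.9000
Numerator Σ_{t=1}^{9}(z_t−z̄)(z_{t+1}−z̄) = 50.8900
Denominator Σ(z_t−z̄)² = 90.9000
r_1 = 50.8900 / 90.9000 = 0.560

0.560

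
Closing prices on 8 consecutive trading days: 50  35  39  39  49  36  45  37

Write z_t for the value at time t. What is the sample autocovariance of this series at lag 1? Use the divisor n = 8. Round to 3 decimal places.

Mean z̄ = (50 + 35 + 39 + 39 + 49 + 36 + 45 + 37)/8 = 41.2500
Σ_{t=1}^{7}(z_t−z̄)(z_{t+1}−z̄) = -129.3125
γ_1 = -129.3125 / 8 = -16.164

-16.164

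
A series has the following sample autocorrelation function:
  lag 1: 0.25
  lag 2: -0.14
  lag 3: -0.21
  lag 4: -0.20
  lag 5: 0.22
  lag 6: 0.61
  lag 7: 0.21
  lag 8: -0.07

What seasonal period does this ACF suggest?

The largest autocorrelation is r_6 = 0.61; the remaining lags stay at or below 0.25.
The dominant spike at lag 6 indicates a seasonal period of 6.

6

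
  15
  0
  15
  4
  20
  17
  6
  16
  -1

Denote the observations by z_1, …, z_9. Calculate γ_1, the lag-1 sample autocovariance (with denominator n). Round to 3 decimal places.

-26.647

Mean z̄ = (15 + 0 + 15 + 4 + 20 + 17 + 6 + 16 − 1)/9 = 10.2222
Σ_{t=1}^{8}(z_t−z̄)(z_{t+1}−z̄) = -239.8272
γ_1 = -239.8272 / 9 = -26.647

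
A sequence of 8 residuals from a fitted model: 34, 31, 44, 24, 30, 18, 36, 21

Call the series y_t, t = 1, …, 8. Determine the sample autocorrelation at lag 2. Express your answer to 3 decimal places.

0.449

Mean ȳ = (34 + 31 + 44 + 24 + 30 + 18 + 36 + 21)/8 = 29.7500
Deviations from mean: 4.2500, 1.2500, 14.2500, -5.7500, 0.2500, -11.7500, 6.2500, -8.7500
Numerator Σ_{t=1}^{6}(y_t−ȳ)(y_{t+2}−ȳ) = 228.8750
Denominator Σ(y_t−ȳ)² = 509.5000
r_2 = 228.8750 / 509.5000 = 0.449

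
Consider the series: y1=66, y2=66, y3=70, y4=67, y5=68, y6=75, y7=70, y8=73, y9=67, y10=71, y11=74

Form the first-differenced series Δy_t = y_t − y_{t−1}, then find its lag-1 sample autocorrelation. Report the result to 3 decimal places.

First differences Δy: 0, 4, -3, 1, 7, -5, 3, -6, 4, 3
Mean of differences = 0.8000
Numerator Σ(Δy_t−Δȳ)(Δy_{t+1}−Δȳ) = -92.6400
Denominator Σ(Δy_t−Δȳ)² = 163.6000
r_1(Δy) = -92.6400 / 163.6000 = -0.566

-0.566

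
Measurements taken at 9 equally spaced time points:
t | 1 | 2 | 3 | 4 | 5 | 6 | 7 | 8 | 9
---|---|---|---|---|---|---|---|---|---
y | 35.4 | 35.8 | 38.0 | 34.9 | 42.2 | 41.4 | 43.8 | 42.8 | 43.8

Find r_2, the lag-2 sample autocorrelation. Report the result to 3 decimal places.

Mean ȳ = (35.4 + 35.8 + 38.0 + 34.9 + 42.2 + 41.4 + 43.8 + 42.8 + 43.8)/9 = 39.7889
Σ(y_t−ȳ)(y_{t+2}−ȳ) = (7.8512) + (19.5012) + (-4.3132) + (-7.8765) + (9.6712) + (4.8512) + (16.0890) = 45.7742
Denominator Σ(y_t−ȳ)² = 111.9289
r_2 = 45.7742 / 111.9289 = 0.409

0.409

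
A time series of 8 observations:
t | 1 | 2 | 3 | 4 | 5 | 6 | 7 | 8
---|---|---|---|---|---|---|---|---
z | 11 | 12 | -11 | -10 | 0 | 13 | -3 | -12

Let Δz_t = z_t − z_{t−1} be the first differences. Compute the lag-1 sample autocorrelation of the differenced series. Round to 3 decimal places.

First differences Δz: 1, -23, 1, 10, 13, -16, -9
Mean of differences = -3.2857
Numerator Σ(Δz_t−Δz̄)(Δz_{t+1}−Δz̄) = -30.0816
Denominator Σ(Δz_t−Δz̄)² = 1061.4286
r_1(Δz) = -30.0816 / 1061.4286 = -0.028

-0.028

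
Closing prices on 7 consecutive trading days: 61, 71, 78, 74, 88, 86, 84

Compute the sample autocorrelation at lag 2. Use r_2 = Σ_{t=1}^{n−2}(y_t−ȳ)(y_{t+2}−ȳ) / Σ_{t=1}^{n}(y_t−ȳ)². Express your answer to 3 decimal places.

0.107

Mean ȳ = (61 + 71 + 78 + 74 + 88 + 86 + 84)/7 = 77.4286
Σ(y_t−ȳ)(y_{t+2}−ȳ) = (-9.3878) + (22.0408) + (6.0408) + (-29.3878) + (69.4694) = 58.7755
Denominator Σ(y_t−ȳ)² = 551.7143
r_2 = 58.7755 / 551.7143 = 0.107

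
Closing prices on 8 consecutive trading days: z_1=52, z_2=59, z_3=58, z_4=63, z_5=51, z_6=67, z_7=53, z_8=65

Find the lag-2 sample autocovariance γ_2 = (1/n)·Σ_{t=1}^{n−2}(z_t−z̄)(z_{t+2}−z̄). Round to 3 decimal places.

Mean z̄ = (52 + 59 + 58 + 63 + 51 + 67 + 53 + 65)/8 = 58.5000
Deviations: -6.5000, 0.5000, -0.5000, 4.5000, -7.5000, 8.5000, -5.5000, 6.5000
Σ_{t=1}^{6}(z_t−z̄)(z_{t+2}−z̄) = 144.0000
γ_2 = 144.0000 / 8 = 18.000

18.000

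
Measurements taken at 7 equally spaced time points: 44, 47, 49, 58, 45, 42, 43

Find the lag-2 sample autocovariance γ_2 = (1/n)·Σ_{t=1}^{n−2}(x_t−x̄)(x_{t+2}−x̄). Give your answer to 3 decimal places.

Mean x̄ = (44 + 47 + 49 + 58 + 45 + 42 + 43)/7 = 46.8571
Deviations: -2.8571, 0.1429, 2.1429, 11.1429, -1.8571, -4.8571, -3.8571
Σ_{t=1}^{5}(x_t−x̄)(x_{t+2}−x̄) = -55.4694
γ_2 = -55.4694 / 7 = -7.924

-7.924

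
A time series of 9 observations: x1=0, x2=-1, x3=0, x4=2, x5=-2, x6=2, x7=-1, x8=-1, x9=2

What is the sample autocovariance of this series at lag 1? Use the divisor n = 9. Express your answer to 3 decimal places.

Mean x̄ = (0 − 1 + 0 + 2 − 2 + 2 − 1 − 1 + 2)/9 = 0.1111
Σ_{t=1}^{8}(x_t−x̄)(x_{t+1}−x̄) = -10.9012
γ_1 = -10.9012 / 9 = -1.211

-1.211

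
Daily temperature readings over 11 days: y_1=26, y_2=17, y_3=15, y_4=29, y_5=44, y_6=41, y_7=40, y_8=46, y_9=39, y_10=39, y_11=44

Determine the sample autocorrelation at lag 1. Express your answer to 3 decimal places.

Mean ȳ = (26 + 17 + 15 + 29 + 44 + 41 + 40 + 46 + 39 + 39 + 44)/11 = 34.5455
Numerator Σ_{t=1}^{10}(y_t−ȳ)(y_{t+1}−ȳ) = 820.5207
Denominator Σ(y_t−ȳ)² = 1214.7273
r_1 = 820.5207 / 1214.7273 = 0.675

0.675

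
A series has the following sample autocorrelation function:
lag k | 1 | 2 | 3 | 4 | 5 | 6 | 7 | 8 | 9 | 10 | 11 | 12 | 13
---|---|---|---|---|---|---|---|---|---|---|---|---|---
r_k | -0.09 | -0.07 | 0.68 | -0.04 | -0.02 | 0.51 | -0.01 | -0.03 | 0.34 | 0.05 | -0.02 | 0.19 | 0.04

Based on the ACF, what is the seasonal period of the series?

The largest autocorrelation is r_3 = 0.68, with weaker echoes at lags 6 (0.51), 9 (0.34) and 12 (0.19); the remaining lags stay at or below 0.05.
The dominant spike at lag 3 indicates a seasonal period of 3.

3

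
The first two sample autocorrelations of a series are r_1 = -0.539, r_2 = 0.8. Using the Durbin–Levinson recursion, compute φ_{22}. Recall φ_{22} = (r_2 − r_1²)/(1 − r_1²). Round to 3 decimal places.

0.718

φ_{22} = (r_2 − r_1²) / (1 − r_1²)
r_1² = (-0.539)² = 0.290521
Numerator = 0.8 − 0.2905 = 0.5095; denominator = 1 − 0.2905 = 0.7095
φ_{22} = 0.5095 / 0.7095 = 0.718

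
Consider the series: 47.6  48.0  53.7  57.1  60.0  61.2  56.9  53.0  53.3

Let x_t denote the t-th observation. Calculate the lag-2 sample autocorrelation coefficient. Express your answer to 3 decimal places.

Mean x̄ = (47.6 + 48.0 + 53.7 + 57.1 + 60.0 + 61.2 + 56.9 + 53.0 + 53.3)/9 = 54.5333
Σ(x_t−x̄)(x_{t+2}−x̄) = (5.7778) + (-16.7689) + (-4.5556) + (17.1111) + (12.9378) + (-10.2222) + (-2.9189) = 1.3611
Denominator Σ(x_t−x̄)² = 181.8400
r_2 = 1.3611 / 181.8400 = 0.007

0.007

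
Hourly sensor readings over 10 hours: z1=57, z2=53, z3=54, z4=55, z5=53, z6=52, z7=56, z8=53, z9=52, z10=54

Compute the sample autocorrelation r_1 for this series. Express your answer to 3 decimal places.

-0.257

Mean z̄ = (57 + 53 + 54 + 55 + 53 + 52 + 56 + 53 + 52 + 54)/10 = 53.9000
Numerator Σ_{t=1}^{9}(z_t−z̄)(z_{t+1}−z̄) = -6.4100
Denominator Σ(z_t−z̄)² = 24.9000
r_1 = -6.4100 / 24.9000 = -0.257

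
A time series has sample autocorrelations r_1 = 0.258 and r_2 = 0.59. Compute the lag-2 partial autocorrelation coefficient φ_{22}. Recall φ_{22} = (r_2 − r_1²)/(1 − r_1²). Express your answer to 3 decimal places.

0.561

φ_{22} = (r_2 − r_1²) / (1 − r_1²)
r_1² = (0.258)² = 0.066564
Numerator = 0.59 − 0.0666 = 0.5234; denominator = 1 − 0.0666 = 0.9334
φ_{22} = 0.5234 / 0.9334 = 0.561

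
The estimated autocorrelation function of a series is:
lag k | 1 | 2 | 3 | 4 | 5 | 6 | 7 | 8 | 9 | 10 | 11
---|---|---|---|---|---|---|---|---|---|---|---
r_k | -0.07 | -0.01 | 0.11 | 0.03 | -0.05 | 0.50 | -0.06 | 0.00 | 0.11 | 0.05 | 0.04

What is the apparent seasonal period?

The largest autocorrelation is r_6 = 0.50; the remaining lags stay at or below 0.11.
The dominant spike at lag 6 indicates a seasonal period of 6.

6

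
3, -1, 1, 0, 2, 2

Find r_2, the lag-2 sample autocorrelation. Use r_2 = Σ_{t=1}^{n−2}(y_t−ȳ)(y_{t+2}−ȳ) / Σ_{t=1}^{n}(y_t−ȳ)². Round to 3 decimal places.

Mean ȳ = (3 − 1 + 1 + 0 + 2 + 2)/6 = 1.1667
Σ(y_t−ȳ)(y_{t+2}−ȳ) = (-0.3056) + (2.5278) + (-0.1389) + (-0.9722) = 1.1111
Denominator Σ(y_t−ȳ)² = 10.8333
r_2 = 1.1111 / 10.8333 = 0.103

0.103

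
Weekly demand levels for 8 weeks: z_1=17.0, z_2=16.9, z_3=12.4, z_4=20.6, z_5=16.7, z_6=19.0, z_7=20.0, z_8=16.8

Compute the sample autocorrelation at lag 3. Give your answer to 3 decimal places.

-0.006

Mean z̄ = (17.0 + 16.9 + 12.4 + 20.6 + 16.7 + 19.0 + 20.0 + 16.8)/8 = 17.4250
Deviations from mean: -0.4250, -0.5250, -5.0250, 3.1750, -0.7250, 1.5750, 2.5750, -0.6250
Numerator Σ_{t=1}^{5}(z_t−z̄)(z_{t+3}−z̄) = -0.2544
Denominator Σ(z_t−z̄)² = 45.8150
r_3 = -0.2544 / 45.8150 = -0.006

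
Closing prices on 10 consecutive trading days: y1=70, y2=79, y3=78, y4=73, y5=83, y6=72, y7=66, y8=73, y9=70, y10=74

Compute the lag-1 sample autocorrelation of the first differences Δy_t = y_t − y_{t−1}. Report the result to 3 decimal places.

First differences Δy: 9, -1, -5, 10, -11, -6, 7, -3, 4
Mean of differences = 0.4444
Numerator Σ(Δy_t−Δȳ)(Δy_{t+1}−Δȳ) = -169.1975
Denominator Σ(Δy_t−Δȳ)² = 436.2222
r_1(Δy) = -169.1975 / 436.2222 = -0.388

-0.388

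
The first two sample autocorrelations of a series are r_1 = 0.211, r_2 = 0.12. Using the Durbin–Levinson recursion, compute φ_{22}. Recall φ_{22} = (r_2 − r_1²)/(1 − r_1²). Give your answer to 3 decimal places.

0.079

φ_{22} = (r_2 − r_1²) / (1 − r_1²)
r_1² = (0.211)² = 0.044521
Numerator = 0.12 − 0.0445 = 0.0755; denominator = 1 − 0.0445 = 0.9555
φ_{22} = 0.0755 / 0.9555 = 0.079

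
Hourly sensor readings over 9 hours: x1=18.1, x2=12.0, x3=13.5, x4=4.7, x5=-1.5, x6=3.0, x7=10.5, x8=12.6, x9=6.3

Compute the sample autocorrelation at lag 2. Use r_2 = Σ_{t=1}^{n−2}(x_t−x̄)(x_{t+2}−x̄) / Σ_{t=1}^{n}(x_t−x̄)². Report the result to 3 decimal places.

Mean x̄ = (18.1 + 12.0 + 13.5 + 4.7 − 1.5 + 3.0 + 10.5 + 12.6 + 6.3)/9 = 8.8000
Σ(x_t−x̄)(x_{t+2}−x̄) = (43.7100) + (-13.1200) + (-48.4100) + (23.7800) + (-17.5100) + (-22.0400) + (-4.2500) = -37.8400
Denominator Σ(x_t−x̄)² = 298.9400
r_2 = -37.8400 / 298.9400 = -0.127

-0.127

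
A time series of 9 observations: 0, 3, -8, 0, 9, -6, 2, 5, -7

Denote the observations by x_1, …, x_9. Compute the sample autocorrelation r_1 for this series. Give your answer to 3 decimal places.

-0.426

Mean x̄ = (0 + 3 − 8 + 0 + 9 − 6 + 2 + 5 − 7)/9 = -0.2222
Numerator Σ_{t=1}^{8}(x_t−x̄)(x_{t+1}−x̄) = -113.9383
Denominator Σ(x_t−x̄)² = 267.5556
r_1 = -113.9383 / 267.5556 = -0.426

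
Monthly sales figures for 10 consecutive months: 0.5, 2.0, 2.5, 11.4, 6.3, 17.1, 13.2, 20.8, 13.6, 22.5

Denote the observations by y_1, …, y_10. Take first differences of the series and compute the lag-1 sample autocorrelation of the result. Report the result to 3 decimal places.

-0.855

First differences Δy: 1.5, 0.5, 8.9, -5.1, 10.8, -3.9, 7.6, -7.2, 8.9
Mean of differences = 2.4444
Numerator Σ(Δy_t−Δȳ)(Δy_{t+1}−Δȳ) = -320.1609
Denominator Σ(Δy_t−Δȳ)² = 374.6022
r_1(Δy) = -320.1609 / 374.6022 = -0.855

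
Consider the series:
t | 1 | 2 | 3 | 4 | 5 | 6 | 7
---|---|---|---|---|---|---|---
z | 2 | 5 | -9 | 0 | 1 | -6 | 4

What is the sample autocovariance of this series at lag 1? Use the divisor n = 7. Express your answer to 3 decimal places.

-9.863

Mean z̄ = (2 + 5 − 9 + 0 + 1 − 6 + 4)/7 = -0.4286
Σ_{t=1}^{6}(z_t−z̄)(z_{t+1}−z̄) = -69.0408
γ_1 = -69.0408 / 7 = -9.863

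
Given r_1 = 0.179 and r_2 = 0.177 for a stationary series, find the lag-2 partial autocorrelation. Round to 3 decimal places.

0.150

φ_{22} = (r_2 − r_1²) / (1 − r_1²)
r_1² = (0.179)² = 0.032041
Numerator = 0.177 − 0.0320 = 0.1450; denominator = 1 − 0.0320 = 0.9680
φ_{22} = 0.1450 / 0.9680 = 0.150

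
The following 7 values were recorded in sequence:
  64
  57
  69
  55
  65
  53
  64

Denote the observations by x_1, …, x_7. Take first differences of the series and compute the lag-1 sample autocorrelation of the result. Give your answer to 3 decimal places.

-0.854

First differences Δx: -7, 12, -14, 10, -12, 11
Mean of differences = 0.0000
Numerator Σ(Δx_t−Δx̄)(Δx_{t+1}−Δx̄) = -644.0000
Denominator Σ(Δx_t−Δx̄)² = 754.0000
r_1(Δx) = -644.0000 / 754.0000 = -0.854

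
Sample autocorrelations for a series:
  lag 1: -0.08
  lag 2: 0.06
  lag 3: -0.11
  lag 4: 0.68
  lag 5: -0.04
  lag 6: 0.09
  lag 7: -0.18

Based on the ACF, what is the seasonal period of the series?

4

The largest autocorrelation is r_4 = 0.68; the remaining lags stay at or below 0.09.
The dominant spike at lag 4 indicates a seasonal period of 4.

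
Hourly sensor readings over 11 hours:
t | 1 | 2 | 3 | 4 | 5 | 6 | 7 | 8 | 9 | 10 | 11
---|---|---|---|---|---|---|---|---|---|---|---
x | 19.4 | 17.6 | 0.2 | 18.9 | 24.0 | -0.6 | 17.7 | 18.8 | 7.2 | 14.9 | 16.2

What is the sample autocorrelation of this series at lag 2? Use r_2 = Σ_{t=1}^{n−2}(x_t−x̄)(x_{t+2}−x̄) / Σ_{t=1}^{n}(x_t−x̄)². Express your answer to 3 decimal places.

-0.509

Mean x̄ = (19.4 + 17.6 + 0.2 + 18.9 + 24.0 − 0.6 + 17.7 + 18.8 + 7.2 + 14.9 + 16.2)/11 = 14.0273
Numerator Σ_{t=1}^{9}(x_t−x̄)(x_{t+2}−x̄) = -334.9797
Denominator Σ(x_t−x̄)² = 658.3418
r_2 = -334.9797 / 658.3418 = -0.509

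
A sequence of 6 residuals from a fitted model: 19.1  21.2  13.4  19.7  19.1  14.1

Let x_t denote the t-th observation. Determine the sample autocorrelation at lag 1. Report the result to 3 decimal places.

Mean x̄ = (19.1 + 21.2 + 13.4 + 19.7 + 19.1 + 14.1)/6 = 17.7667
Deviations from mean: 1.3333, 3.4333, -4.3667, 1.9333, 1.3333, -3.6667
Σ(x_t−x̄)(x_{t+1}−x̄) = (4.5778) + (-14.9922) + (-8.4422) + (2.5778) + (-4.8889) = -21.1678
Denominator Σ(x_t−x̄)² = 51.5933
r_1 = -21.1678 / 51.5933 = -0.410

-0.410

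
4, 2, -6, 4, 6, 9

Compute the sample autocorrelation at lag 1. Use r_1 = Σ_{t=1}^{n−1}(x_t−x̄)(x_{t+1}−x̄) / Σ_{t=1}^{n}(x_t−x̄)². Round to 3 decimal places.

0.163

Mean x̄ = (4 + 2 − 6 + 4 + 6 + 9)/6 = 3.1667
Deviations from mean: 0.8333, -1.1667, -9.1667, 0.8333, 2.8333, 5.8333
Numerator Σ_{t=1}^{5}(x_t−x̄)(x_{t+1}−x̄) = 20.9722
Denominator Σ(x_t−x̄)² = 128.8333
r_1 = 20.9722 / 128.8333 = 0.163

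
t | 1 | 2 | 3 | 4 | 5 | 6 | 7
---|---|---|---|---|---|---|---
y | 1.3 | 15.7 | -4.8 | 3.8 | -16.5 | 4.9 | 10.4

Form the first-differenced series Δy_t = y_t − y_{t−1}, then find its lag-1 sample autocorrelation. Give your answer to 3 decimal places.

-0.597

First differences Δy: 14.4, -20.5, 8.6, -20.3, 21.4, 5.5
Mean of differences = 1.5167
Numerator Σ(Δy_t−Δȳ)(Δy_{t+1}−Δȳ) = -948.7203
Denominator Σ(Δy_t−Δȳ)² = 1588.0683
r_1(Δy) = -948.7203 / 1588.0683 = -0.597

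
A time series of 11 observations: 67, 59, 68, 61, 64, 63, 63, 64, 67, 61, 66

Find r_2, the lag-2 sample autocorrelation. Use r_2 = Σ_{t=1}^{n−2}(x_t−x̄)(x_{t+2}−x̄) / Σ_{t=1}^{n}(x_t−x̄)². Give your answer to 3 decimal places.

0.400

Mean x̄ = (67 + 59 + 68 + 61 + 64 + 63 + 63 + 64 + 67 + 61 + 66)/11 = 63.9091
Numerator Σ_{t=1}^{9}(x_t−x̄)(x_{t+2}−x̄) = 33.1653
Denominator Σ(x_t−x̄)² = 82.9091
r_2 = 33.1653 / 82.9091 = 0.400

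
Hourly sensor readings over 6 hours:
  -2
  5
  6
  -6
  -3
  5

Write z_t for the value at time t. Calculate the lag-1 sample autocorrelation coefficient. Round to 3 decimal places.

Mean z̄ = (-2 + 5 + 6 − 6 − 3 + 5)/6 = 0.8333
Deviations from mean: -2.8333, 4.1667, 5.1667, -6.8333, -3.8333, 4.1667
Σ(z_t−z̄)(z_{t+1}−z̄) = (-11.8056) + (21.5278) + (-35.3056) + (26.1944) + (-15.9722) = -15.3611
Denominator Σ(z_t−z̄)² = 130.8333
r_1 = -15.3611 / 130.8333 = -0.117

-0.117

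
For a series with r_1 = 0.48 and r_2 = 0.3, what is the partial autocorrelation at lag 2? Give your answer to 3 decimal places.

φ_{22} = (r_2 − r_1²) / (1 − r_1²)
r_1² = (0.48)² = 0.2304
Numerator = 0.3 − 0.2304 = 0.0696; denominator = 1 − 0.2304 = 0.7696
φ_{22} = 0.0696 / 0.7696 = 0.090

0.090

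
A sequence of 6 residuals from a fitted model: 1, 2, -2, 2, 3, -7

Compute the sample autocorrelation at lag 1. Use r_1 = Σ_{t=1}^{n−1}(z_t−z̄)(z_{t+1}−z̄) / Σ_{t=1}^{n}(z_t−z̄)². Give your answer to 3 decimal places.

-0.285

Mean z̄ = (1 + 2 − 2 + 2 + 3 − 7)/6 = -0.1667
Deviations from mean: 1.1667, 2.1667, -1.8333, 2.1667, 3.1667, -6.8333
Σ(z_t−z̄)(z_{t+1}−z̄) = (2.5278) + (-3.9722) + (-3.9722) + (6.8611) + (-21.6389) = -20.1944
Denominator Σ(z_t−z̄)² = 70.8333
r_1 = -20.1944 / 70.8333 = -0.285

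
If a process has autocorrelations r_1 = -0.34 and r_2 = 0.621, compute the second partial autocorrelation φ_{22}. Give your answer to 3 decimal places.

φ_{22} = (r_2 − r_1²) / (1 − r_1²)
r_1² = (-0.34)² = 0.1156
Numerator = 0.621 − 0.1156 = 0.5054; denominator = 1 − 0.1156 = 0.8844
φ_{22} = 0.5054 / 0.8844 = 0.571

0.571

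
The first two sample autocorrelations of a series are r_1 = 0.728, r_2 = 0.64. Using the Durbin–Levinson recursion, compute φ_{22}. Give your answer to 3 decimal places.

φ_{22} = (r_2 − r_1²) / (1 − r_1²)
r_1² = (0.728)² = 0.529984
Numerator = 0.64 − 0.5300 = 0.1100; denominator = 1 − 0.5300 = 0.4700
φ_{22} = 0.1100 / 0.4700 = 0.234

0.234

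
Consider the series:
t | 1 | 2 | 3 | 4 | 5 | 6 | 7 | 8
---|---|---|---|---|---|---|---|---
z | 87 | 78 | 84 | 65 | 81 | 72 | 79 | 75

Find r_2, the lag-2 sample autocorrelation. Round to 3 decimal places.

Mean z̄ = (87 + 78 + 84 + 65 + 81 + 72 + 79 + 75)/8 = 77.6250
Numerator Σ_{t=1}^{6}(z_t−z̄)(z_{t+2}−z̄) = 166.9688
Denominator Σ(z_t−z̄)² = 339.8750
r_2 = 166.9688 / 339.8750 = 0.491

0.491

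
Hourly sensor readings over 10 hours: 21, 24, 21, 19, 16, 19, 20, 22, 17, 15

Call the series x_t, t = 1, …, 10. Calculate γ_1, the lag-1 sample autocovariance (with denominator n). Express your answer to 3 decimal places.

Mean x̄ = (21 + 24 + 21 + 19 + 16 + 19 + 20 + 22 + 17 + 15)/10 = 19.4000
Σ_{t=1}^{9}(x_t−x̄)(x_{t+1}−x̄) = 22.4400
γ_1 = 22.4400 / 10 = 2.244

2.244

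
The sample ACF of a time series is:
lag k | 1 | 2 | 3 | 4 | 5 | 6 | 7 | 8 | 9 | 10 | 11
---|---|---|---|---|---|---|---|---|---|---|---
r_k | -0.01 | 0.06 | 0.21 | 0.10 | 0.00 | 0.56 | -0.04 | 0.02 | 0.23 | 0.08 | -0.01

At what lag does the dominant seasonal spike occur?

6

The largest autocorrelation is r_6 = 0.56; the remaining lags stay at or below 0.23.
The dominant spike at lag 6 indicates a seasonal period of 6.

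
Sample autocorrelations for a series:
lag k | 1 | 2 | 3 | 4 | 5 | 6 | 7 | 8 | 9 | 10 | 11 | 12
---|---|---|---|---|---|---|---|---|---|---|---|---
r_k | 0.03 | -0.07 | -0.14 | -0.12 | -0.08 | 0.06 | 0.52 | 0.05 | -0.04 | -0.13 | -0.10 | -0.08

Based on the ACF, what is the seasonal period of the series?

7

The largest autocorrelation is r_7 = 0.52; the remaining lags stay at or below 0.06.
The dominant spike at lag 7 indicates a seasonal period of 7.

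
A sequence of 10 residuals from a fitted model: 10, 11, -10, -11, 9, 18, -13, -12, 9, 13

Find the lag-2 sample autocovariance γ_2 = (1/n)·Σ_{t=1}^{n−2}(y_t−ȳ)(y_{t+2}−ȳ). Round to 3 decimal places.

Mean ȳ = (10 + 11 − 10 − 11 + 9 + 18 − 13 − 12 + 9 + 13)/10 = 2.4000
Σ_{t=1}^{8}(y_t−ȳ)(y_{t+2}−ȳ) = -1080.9200
γ_2 = -1080.9200 / 10 = -108.092

-108.092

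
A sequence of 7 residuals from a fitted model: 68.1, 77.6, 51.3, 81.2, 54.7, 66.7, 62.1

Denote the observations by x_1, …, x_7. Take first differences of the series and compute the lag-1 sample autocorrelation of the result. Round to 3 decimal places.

First differences Δx: 9.5, -26.3, 29.9, -26.5, 12.0, -4.6
Mean of differences = -1.0000
Numerator Σ(Δx_t−Δx̄)(Δx_{t+1}−Δx̄) = -2213.6700
Denominator Σ(Δx_t−Δx̄)² = 2537.3600
r_1(Δx) = -2213.6700 / 2537.3600 = -0.872

-0.872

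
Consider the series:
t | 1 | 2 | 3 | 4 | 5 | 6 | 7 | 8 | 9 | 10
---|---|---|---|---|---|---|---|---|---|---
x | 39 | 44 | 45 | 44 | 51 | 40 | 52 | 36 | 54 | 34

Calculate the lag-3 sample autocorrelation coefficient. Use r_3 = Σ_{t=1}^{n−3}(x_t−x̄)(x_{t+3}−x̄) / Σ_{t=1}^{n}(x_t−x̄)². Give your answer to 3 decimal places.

-0.427

Mean x̄ = (39 + 44 + 45 + 44 + 51 + 40 + 52 + 36 + 54 + 34)/10 = 43.9000
Σ(x_t−x̄)(x_{t+3}−x̄) = (-0.4900) + (0.7100) + (-4.2900) + (0.8100) + (-56.0900) + (-39.3900) + (-80.1900) = -178.9300
Denominator Σ(x_t−x̄)² = 418.9000
r_3 = -178.9300 / 418.9000 = -0.427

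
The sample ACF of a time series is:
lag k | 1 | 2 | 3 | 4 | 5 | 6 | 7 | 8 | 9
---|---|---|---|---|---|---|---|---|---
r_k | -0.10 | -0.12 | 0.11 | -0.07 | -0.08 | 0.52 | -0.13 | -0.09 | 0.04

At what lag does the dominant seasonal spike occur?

6

The largest autocorrelation is r_6 = 0.52; the remaining lags stay at or below 0.11.
The dominant spike at lag 6 indicates a seasonal period of 6.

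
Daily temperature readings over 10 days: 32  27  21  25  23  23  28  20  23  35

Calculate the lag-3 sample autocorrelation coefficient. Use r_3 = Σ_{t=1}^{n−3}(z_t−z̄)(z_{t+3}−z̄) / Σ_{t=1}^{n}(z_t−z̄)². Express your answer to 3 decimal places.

0.225

Mean z̄ = (32 + 27 + 21 + 25 + 23 + 23 + 28 + 20 + 23 + 35)/10 = 25.7000
Numerator Σ_{t=1}^{7}(z_t−z̄)(z_{t+3}−z̄) = 47.2300
Denominator Σ(z_t−z̄)² = 210.1000
r_3 = 47.2300 / 210.1000 = 0.225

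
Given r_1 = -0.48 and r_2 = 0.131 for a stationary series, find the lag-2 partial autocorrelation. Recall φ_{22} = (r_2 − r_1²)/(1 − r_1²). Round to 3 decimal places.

φ_{22} = (r_2 − r_1²) / (1 − r_1²)
r_1² = (-0.48)² = 0.2304
Numerator = 0.131 − 0.2304 = -0.0994; denominator = 1 − 0.2304 = 0.7696
φ_{22} = -0.0994 / 0.7696 = -0.129

-0.129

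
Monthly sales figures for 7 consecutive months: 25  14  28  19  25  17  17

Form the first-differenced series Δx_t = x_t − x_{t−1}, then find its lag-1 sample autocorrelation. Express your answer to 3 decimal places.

First differences Δx: -11, 14, -9, 6, -8, 0
Mean of differences = -1.3333
Numerator Σ(Δx_t−Δx̄)(Δx_{t+1}−Δx̄) = -379.7778
Denominator Σ(Δx_t−Δx̄)² = 487.3333
r_1(Δx) = -379.7778 / 487.3333 = -0.779

-0.779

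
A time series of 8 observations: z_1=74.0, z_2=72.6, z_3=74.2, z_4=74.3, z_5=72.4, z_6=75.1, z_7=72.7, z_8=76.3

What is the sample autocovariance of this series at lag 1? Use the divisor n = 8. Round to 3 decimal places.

-0.877

Mean z̄ = (74.0 + 72.6 + 74.2 + 74.3 + 72.4 + 75.1 + 72.7 + 76.3)/8 = 73.9500
Σ_{t=1}^{7}(z_t−z̄)(z_{t+1}−z̄) = -7.0175
γ_1 = -7.0175 / 8 = -0.877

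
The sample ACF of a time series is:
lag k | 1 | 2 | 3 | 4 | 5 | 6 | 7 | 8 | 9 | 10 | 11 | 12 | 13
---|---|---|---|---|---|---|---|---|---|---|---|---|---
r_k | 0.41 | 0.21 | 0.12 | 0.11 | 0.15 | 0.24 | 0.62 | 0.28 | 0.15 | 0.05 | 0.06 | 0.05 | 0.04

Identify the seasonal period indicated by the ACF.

7

The largest autocorrelation is r_7 = 0.62; the remaining lags stay at or below 0.41. The elevated value at lag 1 (0.41), dropping to 0.21 at lag 2, reflects decaying short-term dependence rather than seasonality.
The dominant spike at lag 7 indicates a seasonal period of 7.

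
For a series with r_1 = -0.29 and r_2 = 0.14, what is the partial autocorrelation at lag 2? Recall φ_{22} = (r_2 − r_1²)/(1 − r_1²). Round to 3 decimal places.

0.061

φ_{22} = (r_2 − r_1²) / (1 − r_1²)
r_1² = (-0.29)² = 0.0841
Numerator = 0.14 − 0.0841 = 0.0559; denominator = 1 − 0.0841 = 0.9159
φ_{22} = 0.0559 / 0.9159 = 0.061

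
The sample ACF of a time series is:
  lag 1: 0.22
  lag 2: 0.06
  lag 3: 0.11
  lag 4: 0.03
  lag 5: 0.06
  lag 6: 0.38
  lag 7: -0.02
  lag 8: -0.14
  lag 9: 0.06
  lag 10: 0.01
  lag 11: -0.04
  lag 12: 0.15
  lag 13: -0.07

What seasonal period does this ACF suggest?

6

The largest autocorrelation is r_6 = 0.38; the remaining lags stay at or below 0.22. The elevated value at lag 1 (0.22), dropping to 0.06 at lag 2, reflects decaying short-term dependence rather than seasonality.
The dominant spike at lag 6 indicates a seasonal period of 6.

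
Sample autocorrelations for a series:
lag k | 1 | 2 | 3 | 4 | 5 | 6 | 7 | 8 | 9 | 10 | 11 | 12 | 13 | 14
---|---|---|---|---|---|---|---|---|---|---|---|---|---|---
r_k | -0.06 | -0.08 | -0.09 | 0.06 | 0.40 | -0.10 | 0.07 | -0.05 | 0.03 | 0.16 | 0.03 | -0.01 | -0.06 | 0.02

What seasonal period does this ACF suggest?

The largest autocorrelation is r_5 = 0.40, with a weaker echo at lag 10 (0.16); the remaining lags stay at or below 0.07.
The dominant spike at lag 5 indicates a seasonal period of 5.

5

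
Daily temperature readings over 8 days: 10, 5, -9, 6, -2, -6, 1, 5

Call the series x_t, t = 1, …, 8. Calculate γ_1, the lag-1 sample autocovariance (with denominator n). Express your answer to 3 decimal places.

Mean x̄ = (10 + 5 − 9 + 6 − 2 − 6 + 1 + 5)/8 = 1.2500
Σ_{t=1}^{7}(x_t−x̄)(x_{t+1}−x̄) = -45.3125
γ_1 = -45.3125 / 8 = -5.664

-5.664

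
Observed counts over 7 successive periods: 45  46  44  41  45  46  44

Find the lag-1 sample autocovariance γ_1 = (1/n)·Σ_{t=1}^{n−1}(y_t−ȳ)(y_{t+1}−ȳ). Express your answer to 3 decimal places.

-0.006

Mean ȳ = (45 + 46 + 44 + 41 + 45 + 46 + 44)/7 = 44.4286
Σ_{t=1}^{6}(y_t−ȳ)(y_{t+1}−ȳ) = -0.0408
γ_1 = -0.0408 / 7 = -0.006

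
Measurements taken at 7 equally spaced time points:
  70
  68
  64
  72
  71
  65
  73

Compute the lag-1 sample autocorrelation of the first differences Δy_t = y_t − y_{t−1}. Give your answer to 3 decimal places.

-0.396

First differences Δy: -2, -4, 8, -1, -6, 8
Mean of differences = 0.5000
Numerator Σ(Δy_t−Δȳ)(Δy_{t+1}−Δȳ) = -72.7500
Denominator Σ(Δy_t−Δȳ)² = 183.5000
r_1(Δy) = -72.7500 / 183.5000 = -0.396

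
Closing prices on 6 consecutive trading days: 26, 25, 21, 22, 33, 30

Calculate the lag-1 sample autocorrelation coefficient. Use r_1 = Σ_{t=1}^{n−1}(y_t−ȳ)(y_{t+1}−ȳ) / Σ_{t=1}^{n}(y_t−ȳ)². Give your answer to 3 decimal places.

0.238

Mean ȳ = (26 + 25 + 21 + 22 + 33 + 30)/6 = 26.1667
Σ(y_t−ȳ)(y_{t+1}−ȳ) = (0.1944) + (6.0278) + (21.5278) + (-28.4722) + (26.1944) = 25.4722
Denominator Σ(y_t−ȳ)² = 106.8333
r_1 = 25.4722 / 106.8333 = 0.238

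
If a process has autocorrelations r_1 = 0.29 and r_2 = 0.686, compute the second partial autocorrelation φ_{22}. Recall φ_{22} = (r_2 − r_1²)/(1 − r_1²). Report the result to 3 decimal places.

φ_{22} = (r_2 − r_1²) / (1 − r_1²)
r_1² = (0.29)² = 0.0841
Numerator = 0.686 − 0.0841 = 0.6019; denominator = 1 − 0.0841 = 0.9159
φ_{22} = 0.6019 / 0.9159 = 0.657

0.657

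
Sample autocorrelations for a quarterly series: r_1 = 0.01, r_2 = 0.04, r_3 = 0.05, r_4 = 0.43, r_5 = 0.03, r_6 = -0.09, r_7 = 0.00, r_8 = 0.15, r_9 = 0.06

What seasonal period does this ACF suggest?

The largest autocorrelation is r_4 = 0.43, with a weaker echo at lag 8 (0.15); the remaining lags stay at or below 0.06.
The dominant spike at lag 4 indicates a seasonal period of 4.

4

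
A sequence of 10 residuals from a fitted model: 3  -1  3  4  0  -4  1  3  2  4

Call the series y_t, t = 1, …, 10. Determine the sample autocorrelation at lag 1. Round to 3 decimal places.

Mean ȳ = (3 − 1 + 3 + 4 + 0 − 4 + 1 + 3 + 2 + 4)/10 = 1.5000
Numerator Σ_{t=1}^{9}(y_t−ȳ)(y_{t+1}−ȳ) = 4.7500
Denominator Σ(y_t−ȳ)² = 58.5000
r_1 = 4.7500 / 58.5000 = 0.081

0.081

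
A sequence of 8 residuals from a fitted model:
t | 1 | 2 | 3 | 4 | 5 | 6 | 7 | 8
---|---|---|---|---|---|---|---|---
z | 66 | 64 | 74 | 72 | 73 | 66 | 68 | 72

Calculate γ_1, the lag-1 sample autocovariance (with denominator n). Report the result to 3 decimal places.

0.467

Mean z̄ = (66 + 64 + 74 + 72 + 73 + 66 + 68 + 72)/8 = 69.3750
Σ_{t=1}^{7}(z_t−z̄)(z_{t+1}−z̄) = 3.7344
γ_1 = 3.7344 / 8 = 0.467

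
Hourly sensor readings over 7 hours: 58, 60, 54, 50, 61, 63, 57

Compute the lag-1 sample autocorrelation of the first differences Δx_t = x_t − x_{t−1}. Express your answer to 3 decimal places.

First differences Δx: 2, -6, -4, 11, 2, -6
Mean of differences = -0.1667
Numerator Σ(Δx_t−Δx̄)(Δx_{t+1}−Δx̄) = -21.5278
Denominator Σ(Δx_t−Δx̄)² = 216.8333
r_1(Δx) = -21.5278 / 216.8333 = -0.099

-0.099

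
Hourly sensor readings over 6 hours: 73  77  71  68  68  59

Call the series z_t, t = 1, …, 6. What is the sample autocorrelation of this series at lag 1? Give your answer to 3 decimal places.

Mean z̄ = (73 + 77 + 71 + 68 + 68 + 59)/6 = 69.3333
Σ(z_t−z̄)(z_{t+1}−z̄) = (28.1111) + (12.7778) + (-2.2222) + (1.7778) + (13.7778) = 54.2222
Denominator Σ(z_t−z̄)² = 185.3333
r_1 = 54.2222 / 185.3333 = 0.293

0.293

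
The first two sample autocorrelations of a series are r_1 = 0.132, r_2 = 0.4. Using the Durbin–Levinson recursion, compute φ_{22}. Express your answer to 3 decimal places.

0.389

φ_{22} = (r_2 − r_1²) / (1 − r_1²)
r_1² = (0.132)² = 0.017424
Numerator = 0.4 − 0.0174 = 0.3826; denominator = 1 − 0.0174 = 0.9826
φ_{22} = 0.3826 / 0.9826 = 0.389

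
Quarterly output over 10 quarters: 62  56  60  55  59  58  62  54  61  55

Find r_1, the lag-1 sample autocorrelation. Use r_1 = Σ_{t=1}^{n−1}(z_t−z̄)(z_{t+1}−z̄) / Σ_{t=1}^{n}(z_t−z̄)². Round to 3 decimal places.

-0.697

Mean z̄ = (62 + 56 + 60 + 55 + 59 + 58 + 62 + 54 + 61 + 55)/10 = 58.2000
Numerator Σ_{t=1}^{9}(z_t−z̄)(z_{t+1}−z̄) = -58.2400
Denominator Σ(z_t−z̄)² = 83.6000
r_1 = -58.2400 / 83.6000 = -0.697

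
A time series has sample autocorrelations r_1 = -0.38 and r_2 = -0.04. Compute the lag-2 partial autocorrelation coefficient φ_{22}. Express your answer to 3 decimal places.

φ_{22} = (r_2 − r_1²) / (1 − r_1²)
r_1² = (-0.38)² = 0.1444
Numerator = -0.04 − 0.1444 = -0.1844; denominator = 1 − 0.1444 = 0.8556
φ_{22} = -0.1844 / 0.8556 = -0.216

-0.216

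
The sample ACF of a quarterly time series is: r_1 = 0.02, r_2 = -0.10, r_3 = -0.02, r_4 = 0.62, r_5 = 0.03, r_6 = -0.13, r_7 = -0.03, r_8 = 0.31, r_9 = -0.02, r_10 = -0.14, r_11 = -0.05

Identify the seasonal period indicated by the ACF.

4

The largest autocorrelation is r_4 = 0.62, with a weaker echo at lag 8 (0.31); the remaining lags stay at or below 0.03.
The dominant spike at lag 4 indicates a seasonal period of 4.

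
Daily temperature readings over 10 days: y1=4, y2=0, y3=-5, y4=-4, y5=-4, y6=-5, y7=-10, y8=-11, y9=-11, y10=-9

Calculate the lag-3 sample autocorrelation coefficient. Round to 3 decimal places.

0.095

Mean ȳ = (4 + 0 − 5 − 4 − 4 − 5 − 10 − 11 − 11 − 9)/10 = -5.5000
Σ(y_t−ȳ)(y_{t+3}−ȳ) = (14.2500) + (8.2500) + (0.2500) + (-6.7500) + (-8.2500) + (-2.7500) + (15.7500) = 20.7500
Denominator Σ(y_t−ȳ)² = 218.5000
r_3 = 20.7500 / 218.5000 = 0.095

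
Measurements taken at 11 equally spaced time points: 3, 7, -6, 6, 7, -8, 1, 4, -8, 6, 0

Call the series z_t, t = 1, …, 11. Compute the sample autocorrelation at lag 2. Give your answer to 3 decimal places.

Mean z̄ = (3 + 7 − 6 + 6 + 7 − 8 + 1 + 4 − 8 + 6 + 0)/11 = 1.0909
Numerator Σ_{t=1}^{9}(z_t−z̄)(z_{t+2}−z̄) = -73.0165
Denominator Σ(z_t−z̄)² = 346.9091
r_2 = -73.0165 / 346.9091 = -0.210

-0.210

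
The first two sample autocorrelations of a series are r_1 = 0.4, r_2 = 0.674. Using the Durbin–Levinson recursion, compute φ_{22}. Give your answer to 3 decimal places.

φ_{22} = (r_2 − r_1²) / (1 − r_1²)
r_1² = (0.4)² = 0.16
Numerator = 0.674 − 0.1600 = 0.5140; denominator = 1 − 0.1600 = 0.8400
φ_{22} = 0.5140 / 0.8400 = 0.612

0.612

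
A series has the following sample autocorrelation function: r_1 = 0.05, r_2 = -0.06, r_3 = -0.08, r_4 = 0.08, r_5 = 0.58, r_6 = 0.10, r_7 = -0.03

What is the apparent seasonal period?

The largest autocorrelation is r_5 = 0.58; the remaining lags stay at or below 0.10.
The dominant spike at lag 5 indicates a seasonal period of 5.

5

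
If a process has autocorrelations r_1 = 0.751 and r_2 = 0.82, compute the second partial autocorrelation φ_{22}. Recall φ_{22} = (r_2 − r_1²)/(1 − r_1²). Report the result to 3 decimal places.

φ_{22} = (r_2 − r_1²) / (1 − r_1²)
r_1² = (0.751)² = 0.564001
Numerator = 0.82 − 0.5640 = 0.2560; denominator = 1 − 0.5640 = 0.4360
φ_{22} = 0.2560 / 0.4360 = 0.587

0.587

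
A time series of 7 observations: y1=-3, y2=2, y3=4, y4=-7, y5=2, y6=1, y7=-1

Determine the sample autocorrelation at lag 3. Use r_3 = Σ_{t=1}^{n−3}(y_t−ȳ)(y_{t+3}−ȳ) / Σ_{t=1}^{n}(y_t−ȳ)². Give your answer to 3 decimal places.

Mean ȳ = (-3 + 2 + 4 − 7 + 2 + 1 − 1)/7 = -0.2857
Deviations from mean: -2.7143, 2.2857, 4.2857, -6.7143, 2.2857, 1.2857, -0.7143
Σ(y_t−ȳ)(y_{t+3}−ȳ) = (18.2245) + (5.2245) + (5.5102) + (4.7959) = 33.7551
Denominator Σ(y_t−ȳ)² = 83.4286
r_3 = 33.7551 / 83.4286 = 0.405

0.405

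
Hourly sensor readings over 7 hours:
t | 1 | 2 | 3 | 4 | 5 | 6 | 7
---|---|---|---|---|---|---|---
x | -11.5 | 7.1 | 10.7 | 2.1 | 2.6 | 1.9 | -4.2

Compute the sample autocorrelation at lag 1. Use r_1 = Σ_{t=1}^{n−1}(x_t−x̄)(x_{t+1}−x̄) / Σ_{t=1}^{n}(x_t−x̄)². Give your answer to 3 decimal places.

-0.040

Mean x̄ = (-11.5 + 7.1 + 10.7 + 2.1 + 2.6 + 1.9 − 4.2)/7 = 1.2429
Deviations from mean: -12.7429, 5.8571, 9.4571, 0.8571, 1.3571, 0.6571, -5.4429
Σ(x_t−x̄)(x_{t+1}−x̄) = (-74.6367) + (55.3918) + (8.1061) + (1.1633) + (0.8918) + (-3.5767) = -12.6604
Denominator Σ(x_t−x̄)² = 318.7571
r_1 = -12.6604 / 318.7571 = -0.040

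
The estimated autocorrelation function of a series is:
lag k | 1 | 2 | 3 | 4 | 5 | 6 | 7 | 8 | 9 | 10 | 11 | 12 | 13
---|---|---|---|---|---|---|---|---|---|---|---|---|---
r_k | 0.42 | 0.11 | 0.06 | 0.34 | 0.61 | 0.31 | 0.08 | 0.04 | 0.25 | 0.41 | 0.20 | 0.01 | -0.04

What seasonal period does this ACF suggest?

The largest autocorrelation is r_5 = 0.61; the remaining lags stay at or below 0.42. The elevated value at lag 1 (0.42), dropping to 0.11 at lag 2, reflects decaying short-term dependence rather than seasonality.
The dominant spike at lag 5 indicates a seasonal period of 5.

5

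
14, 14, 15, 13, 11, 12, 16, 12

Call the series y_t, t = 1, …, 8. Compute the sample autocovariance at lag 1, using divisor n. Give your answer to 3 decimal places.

-0.283

Mean ȳ = (14 + 14 + 15 + 13 + 11 + 12 + 16 + 12)/8 = 13.3750
Deviations: 0.6250, 0.6250, 1.6250, -0.3750, -2.3750, -1.3750, 2.6250, -1.3750
Σ_{t=1}^{7}(y_t−ȳ)(y_{t+1}−ȳ) = -2.2656
γ_1 = -2.2656 / 8 = -0.283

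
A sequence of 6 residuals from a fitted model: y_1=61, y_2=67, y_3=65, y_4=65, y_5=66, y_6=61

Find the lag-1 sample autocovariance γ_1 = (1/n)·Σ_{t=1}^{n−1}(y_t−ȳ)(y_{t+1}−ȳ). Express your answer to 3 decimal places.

Mean ȳ = (61 + 67 + 65 + 65 + 66 + 61)/6 = 64.1667
Σ_{t=1}^{5}(y_t−ȳ)(y_{t+1}−ȳ) = -10.1944
γ_1 = -10.1944 / 6 = -1.699

-1.699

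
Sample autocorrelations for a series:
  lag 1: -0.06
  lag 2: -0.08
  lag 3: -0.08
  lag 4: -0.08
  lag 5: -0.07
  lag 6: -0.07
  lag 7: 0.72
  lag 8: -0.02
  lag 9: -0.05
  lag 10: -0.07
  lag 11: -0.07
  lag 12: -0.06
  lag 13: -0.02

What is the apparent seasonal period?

7

The largest autocorrelation is r_7 = 0.72; the remaining lags stay at or below -0.02.
The dominant spike at lag 7 indicates a seasonal period of 7.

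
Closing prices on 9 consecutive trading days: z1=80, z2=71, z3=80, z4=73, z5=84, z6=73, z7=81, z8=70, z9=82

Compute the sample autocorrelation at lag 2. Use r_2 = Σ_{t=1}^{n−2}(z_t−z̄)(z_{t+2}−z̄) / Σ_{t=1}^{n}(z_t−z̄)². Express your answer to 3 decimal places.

0.646

Mean z̄ = (80 + 71 + 80 + 73 + 84 + 73 + 81 + 70 + 82)/9 = 77.1111
Σ(z_t−z̄)(z_{t+2}−z̄) = (8.3457) + (25.1235) + (19.9012) + (16.9012) + (26.7901) + (29.2346) + (19.0123) = 145.3086
Denominator Σ(z_t−z̄)² = 224.8889
r_2 = 145.3086 / 224.8889 = 0.646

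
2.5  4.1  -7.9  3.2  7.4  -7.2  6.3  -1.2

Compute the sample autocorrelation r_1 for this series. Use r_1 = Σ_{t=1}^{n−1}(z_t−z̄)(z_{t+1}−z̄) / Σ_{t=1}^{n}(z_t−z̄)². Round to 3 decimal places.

-0.574

Mean z̄ = (2.5 + 4.1 − 7.9 + 3.2 + 7.4 − 7.2 + 6.3 − 1.2)/8 = 0.9000
Numerator Σ_{t=1}^{7}(z_t−z̄)(z_{t+1}−z̄) = -136.0600
Denominator Σ(z_t−z̄)² = 236.9600
r_1 = -136.0600 / 236.9600 = -0.574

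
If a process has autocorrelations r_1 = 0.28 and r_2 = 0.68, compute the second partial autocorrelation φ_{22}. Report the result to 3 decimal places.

0.653

φ_{22} = (r_2 − r_1²) / (1 − r_1²)
r_1² = (0.28)² = 0.0784
Numerator = 0.68 − 0.0784 = 0.6016; denominator = 1 − 0.0784 = 0.9216
φ_{22} = 0.6016 / 0.9216 = 0.653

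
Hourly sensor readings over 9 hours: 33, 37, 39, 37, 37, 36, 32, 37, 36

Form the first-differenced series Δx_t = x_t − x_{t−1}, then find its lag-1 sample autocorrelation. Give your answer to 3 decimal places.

-0.260

First differences Δx: 4, 2, -2, 0, -1, -4, 5, -1
Mean of differences = 0.3750
Numerator Σ(Δx_t−Δx̄)(Δx_{t+1}−Δx̄) = -17.1406
Denominator Σ(Δx_t−Δx̄)² = 65.8750
r_1(Δx) = -17.1406 / 65.8750 = -0.260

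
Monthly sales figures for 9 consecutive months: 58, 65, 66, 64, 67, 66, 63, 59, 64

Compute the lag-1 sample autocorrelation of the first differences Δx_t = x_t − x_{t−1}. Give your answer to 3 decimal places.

First differences Δx: 7, 1, -2, 3, -1, -3, -4, 5
Mean of differences = 0.7500
Numerator Σ(Δx_t−Δx̄)(Δx_{t+1}−Δx̄) = -5.0625
Denominator Σ(Δx_t−Δx̄)² = 109.5000
r_1(Δx) = -5.0625 / 109.5000 = -0.046

-0.046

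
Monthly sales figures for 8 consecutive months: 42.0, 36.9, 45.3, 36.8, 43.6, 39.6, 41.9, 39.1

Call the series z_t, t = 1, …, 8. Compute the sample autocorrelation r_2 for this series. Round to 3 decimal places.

Mean z̄ = (42.0 + 36.9 + 45.3 + 36.8 + 43.6 + 39.6 + 41.9 + 39.1)/8 = 40.6500
Deviations from mean: 1.3500, -3.7500, 4.6500, -3.8500, 2.9500, -1.0500, 1.2500, -1.5500
Numerator Σ_{t=1}^{6}(z_t−z̄)(z_{t+2}−z̄) = 43.7900
Denominator Σ(z_t−z̄)² = 66.1000
r_2 = 43.7900 / 66.1000 = 0.662

0.662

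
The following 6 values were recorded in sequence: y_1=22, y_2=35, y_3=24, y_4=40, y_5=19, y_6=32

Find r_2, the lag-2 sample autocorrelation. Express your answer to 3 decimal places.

Mean ȳ = (22 + 35 + 24 + 40 + 19 + 32)/6 = 28.6667
Deviations from mean: -6.6667, 6.3333, -4.6667, 11.3333, -9.6667, 3.3333
Σ(y_t−ȳ)(y_{t+2}−ȳ) = (31.1111) + (71.7778) + (45.1111) + (37.7778) = 185.7778
Denominator Σ(y_t−ȳ)² = 339.3333
r_2 = 185.7778 / 339.3333 = 0.547

0.547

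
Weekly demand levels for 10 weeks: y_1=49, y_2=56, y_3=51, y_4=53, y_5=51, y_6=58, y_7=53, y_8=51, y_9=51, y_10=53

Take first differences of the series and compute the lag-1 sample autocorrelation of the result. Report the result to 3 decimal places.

First differences Δy: 7, -5, 2, -2, 7, -5, -2, 0, 2
Mean of differences = 0.4444
Numerator Σ(Δy_t−Δȳ)(Δy_{t+1}−Δȳ) = -85.9753
Denominator Σ(Δy_t−Δȳ)² = 162.2222
r_1(Δy) = -85.9753 / 162.2222 = -0.530

-0.530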